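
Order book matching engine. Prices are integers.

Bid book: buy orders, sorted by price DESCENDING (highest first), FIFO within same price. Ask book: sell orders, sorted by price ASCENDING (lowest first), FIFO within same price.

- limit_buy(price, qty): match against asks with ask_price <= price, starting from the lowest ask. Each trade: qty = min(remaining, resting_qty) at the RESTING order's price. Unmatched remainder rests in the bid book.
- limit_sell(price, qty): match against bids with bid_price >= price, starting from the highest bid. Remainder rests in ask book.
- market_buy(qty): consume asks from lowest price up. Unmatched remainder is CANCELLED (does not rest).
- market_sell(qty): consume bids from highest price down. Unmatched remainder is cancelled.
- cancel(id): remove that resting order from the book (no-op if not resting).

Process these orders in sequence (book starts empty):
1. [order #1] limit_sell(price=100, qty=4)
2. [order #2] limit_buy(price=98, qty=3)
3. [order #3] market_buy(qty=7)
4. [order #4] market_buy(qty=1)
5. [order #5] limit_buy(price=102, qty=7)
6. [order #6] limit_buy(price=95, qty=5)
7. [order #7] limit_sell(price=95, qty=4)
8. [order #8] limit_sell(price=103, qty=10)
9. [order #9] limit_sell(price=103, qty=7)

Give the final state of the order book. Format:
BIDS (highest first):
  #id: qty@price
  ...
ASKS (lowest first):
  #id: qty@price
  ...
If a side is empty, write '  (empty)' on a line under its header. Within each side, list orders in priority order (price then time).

After op 1 [order #1] limit_sell(price=100, qty=4): fills=none; bids=[-] asks=[#1:4@100]
After op 2 [order #2] limit_buy(price=98, qty=3): fills=none; bids=[#2:3@98] asks=[#1:4@100]
After op 3 [order #3] market_buy(qty=7): fills=#3x#1:4@100; bids=[#2:3@98] asks=[-]
After op 4 [order #4] market_buy(qty=1): fills=none; bids=[#2:3@98] asks=[-]
After op 5 [order #5] limit_buy(price=102, qty=7): fills=none; bids=[#5:7@102 #2:3@98] asks=[-]
After op 6 [order #6] limit_buy(price=95, qty=5): fills=none; bids=[#5:7@102 #2:3@98 #6:5@95] asks=[-]
After op 7 [order #7] limit_sell(price=95, qty=4): fills=#5x#7:4@102; bids=[#5:3@102 #2:3@98 #6:5@95] asks=[-]
After op 8 [order #8] limit_sell(price=103, qty=10): fills=none; bids=[#5:3@102 #2:3@98 #6:5@95] asks=[#8:10@103]
After op 9 [order #9] limit_sell(price=103, qty=7): fills=none; bids=[#5:3@102 #2:3@98 #6:5@95] asks=[#8:10@103 #9:7@103]

Answer: BIDS (highest first):
  #5: 3@102
  #2: 3@98
  #6: 5@95
ASKS (lowest first):
  #8: 10@103
  #9: 7@103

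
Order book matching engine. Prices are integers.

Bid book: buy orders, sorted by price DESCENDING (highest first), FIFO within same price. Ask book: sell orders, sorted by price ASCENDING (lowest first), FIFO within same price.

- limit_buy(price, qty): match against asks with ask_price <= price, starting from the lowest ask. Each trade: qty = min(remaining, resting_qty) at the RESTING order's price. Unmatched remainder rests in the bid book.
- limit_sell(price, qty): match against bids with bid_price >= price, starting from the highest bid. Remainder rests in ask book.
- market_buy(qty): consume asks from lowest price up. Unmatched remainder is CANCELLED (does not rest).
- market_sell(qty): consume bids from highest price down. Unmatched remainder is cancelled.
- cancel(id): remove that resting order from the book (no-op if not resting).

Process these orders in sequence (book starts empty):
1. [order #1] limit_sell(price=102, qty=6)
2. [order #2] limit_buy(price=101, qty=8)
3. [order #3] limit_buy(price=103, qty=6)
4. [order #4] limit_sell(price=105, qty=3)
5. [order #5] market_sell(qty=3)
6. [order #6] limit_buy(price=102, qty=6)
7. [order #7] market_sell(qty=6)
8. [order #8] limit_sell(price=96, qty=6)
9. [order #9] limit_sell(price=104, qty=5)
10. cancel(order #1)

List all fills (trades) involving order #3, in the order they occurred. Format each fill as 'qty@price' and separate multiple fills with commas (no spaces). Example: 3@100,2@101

After op 1 [order #1] limit_sell(price=102, qty=6): fills=none; bids=[-] asks=[#1:6@102]
After op 2 [order #2] limit_buy(price=101, qty=8): fills=none; bids=[#2:8@101] asks=[#1:6@102]
After op 3 [order #3] limit_buy(price=103, qty=6): fills=#3x#1:6@102; bids=[#2:8@101] asks=[-]
After op 4 [order #4] limit_sell(price=105, qty=3): fills=none; bids=[#2:8@101] asks=[#4:3@105]
After op 5 [order #5] market_sell(qty=3): fills=#2x#5:3@101; bids=[#2:5@101] asks=[#4:3@105]
After op 6 [order #6] limit_buy(price=102, qty=6): fills=none; bids=[#6:6@102 #2:5@101] asks=[#4:3@105]
After op 7 [order #7] market_sell(qty=6): fills=#6x#7:6@102; bids=[#2:5@101] asks=[#4:3@105]
After op 8 [order #8] limit_sell(price=96, qty=6): fills=#2x#8:5@101; bids=[-] asks=[#8:1@96 #4:3@105]
After op 9 [order #9] limit_sell(price=104, qty=5): fills=none; bids=[-] asks=[#8:1@96 #9:5@104 #4:3@105]
After op 10 cancel(order #1): fills=none; bids=[-] asks=[#8:1@96 #9:5@104 #4:3@105]

Answer: 6@102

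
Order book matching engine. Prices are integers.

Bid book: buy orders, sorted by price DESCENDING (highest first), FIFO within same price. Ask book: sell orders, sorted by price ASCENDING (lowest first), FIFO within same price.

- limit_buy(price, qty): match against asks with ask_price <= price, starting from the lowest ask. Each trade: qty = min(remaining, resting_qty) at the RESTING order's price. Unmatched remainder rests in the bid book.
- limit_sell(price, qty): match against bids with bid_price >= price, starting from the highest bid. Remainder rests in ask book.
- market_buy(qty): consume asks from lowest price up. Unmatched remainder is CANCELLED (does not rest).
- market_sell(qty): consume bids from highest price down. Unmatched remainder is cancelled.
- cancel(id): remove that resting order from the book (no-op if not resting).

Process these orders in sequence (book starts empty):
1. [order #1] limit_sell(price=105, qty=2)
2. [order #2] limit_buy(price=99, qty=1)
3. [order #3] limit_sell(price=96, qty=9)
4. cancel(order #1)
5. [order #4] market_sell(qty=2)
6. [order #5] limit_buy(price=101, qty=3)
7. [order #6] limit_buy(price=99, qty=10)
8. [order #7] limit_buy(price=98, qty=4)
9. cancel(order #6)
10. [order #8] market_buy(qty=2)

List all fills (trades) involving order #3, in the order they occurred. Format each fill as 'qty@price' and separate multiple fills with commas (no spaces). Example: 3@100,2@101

After op 1 [order #1] limit_sell(price=105, qty=2): fills=none; bids=[-] asks=[#1:2@105]
After op 2 [order #2] limit_buy(price=99, qty=1): fills=none; bids=[#2:1@99] asks=[#1:2@105]
After op 3 [order #3] limit_sell(price=96, qty=9): fills=#2x#3:1@99; bids=[-] asks=[#3:8@96 #1:2@105]
After op 4 cancel(order #1): fills=none; bids=[-] asks=[#3:8@96]
After op 5 [order #4] market_sell(qty=2): fills=none; bids=[-] asks=[#3:8@96]
After op 6 [order #5] limit_buy(price=101, qty=3): fills=#5x#3:3@96; bids=[-] asks=[#3:5@96]
After op 7 [order #6] limit_buy(price=99, qty=10): fills=#6x#3:5@96; bids=[#6:5@99] asks=[-]
After op 8 [order #7] limit_buy(price=98, qty=4): fills=none; bids=[#6:5@99 #7:4@98] asks=[-]
After op 9 cancel(order #6): fills=none; bids=[#7:4@98] asks=[-]
After op 10 [order #8] market_buy(qty=2): fills=none; bids=[#7:4@98] asks=[-]

Answer: 1@99,3@96,5@96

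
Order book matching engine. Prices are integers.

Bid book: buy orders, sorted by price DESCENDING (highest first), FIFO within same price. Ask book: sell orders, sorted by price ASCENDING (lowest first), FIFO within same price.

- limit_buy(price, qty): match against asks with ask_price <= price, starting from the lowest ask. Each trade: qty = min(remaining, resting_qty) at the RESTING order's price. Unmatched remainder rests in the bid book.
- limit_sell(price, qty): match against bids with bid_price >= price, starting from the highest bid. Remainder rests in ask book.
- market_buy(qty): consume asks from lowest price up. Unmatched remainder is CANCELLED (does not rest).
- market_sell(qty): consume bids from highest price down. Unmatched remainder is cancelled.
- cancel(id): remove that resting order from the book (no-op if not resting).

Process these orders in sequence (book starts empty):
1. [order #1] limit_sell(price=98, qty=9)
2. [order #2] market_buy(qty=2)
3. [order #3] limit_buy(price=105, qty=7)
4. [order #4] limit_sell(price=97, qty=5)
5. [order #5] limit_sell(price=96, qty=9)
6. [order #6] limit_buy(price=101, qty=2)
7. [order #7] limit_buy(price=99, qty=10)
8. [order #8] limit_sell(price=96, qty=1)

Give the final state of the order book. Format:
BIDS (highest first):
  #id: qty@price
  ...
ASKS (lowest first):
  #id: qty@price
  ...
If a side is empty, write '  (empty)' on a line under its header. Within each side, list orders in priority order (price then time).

Answer: BIDS (highest first):
  (empty)
ASKS (lowest first):
  #8: 1@96
  #4: 2@97

Derivation:
After op 1 [order #1] limit_sell(price=98, qty=9): fills=none; bids=[-] asks=[#1:9@98]
After op 2 [order #2] market_buy(qty=2): fills=#2x#1:2@98; bids=[-] asks=[#1:7@98]
After op 3 [order #3] limit_buy(price=105, qty=7): fills=#3x#1:7@98; bids=[-] asks=[-]
After op 4 [order #4] limit_sell(price=97, qty=5): fills=none; bids=[-] asks=[#4:5@97]
After op 5 [order #5] limit_sell(price=96, qty=9): fills=none; bids=[-] asks=[#5:9@96 #4:5@97]
After op 6 [order #6] limit_buy(price=101, qty=2): fills=#6x#5:2@96; bids=[-] asks=[#5:7@96 #4:5@97]
After op 7 [order #7] limit_buy(price=99, qty=10): fills=#7x#5:7@96 #7x#4:3@97; bids=[-] asks=[#4:2@97]
After op 8 [order #8] limit_sell(price=96, qty=1): fills=none; bids=[-] asks=[#8:1@96 #4:2@97]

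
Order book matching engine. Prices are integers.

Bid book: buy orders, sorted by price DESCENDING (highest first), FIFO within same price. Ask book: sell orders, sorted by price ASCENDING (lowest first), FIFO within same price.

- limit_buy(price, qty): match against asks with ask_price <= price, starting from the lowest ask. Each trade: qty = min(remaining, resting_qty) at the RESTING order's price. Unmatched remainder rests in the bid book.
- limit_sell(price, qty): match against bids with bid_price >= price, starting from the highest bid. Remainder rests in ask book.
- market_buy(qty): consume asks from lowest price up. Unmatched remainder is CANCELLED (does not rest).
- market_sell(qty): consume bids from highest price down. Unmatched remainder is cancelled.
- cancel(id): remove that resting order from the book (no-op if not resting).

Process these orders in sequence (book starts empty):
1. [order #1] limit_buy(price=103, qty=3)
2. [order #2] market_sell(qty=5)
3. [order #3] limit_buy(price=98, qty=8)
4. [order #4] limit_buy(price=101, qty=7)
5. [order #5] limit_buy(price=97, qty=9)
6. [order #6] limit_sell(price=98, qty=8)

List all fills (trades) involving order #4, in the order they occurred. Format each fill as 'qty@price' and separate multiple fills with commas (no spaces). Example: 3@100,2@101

Answer: 7@101

Derivation:
After op 1 [order #1] limit_buy(price=103, qty=3): fills=none; bids=[#1:3@103] asks=[-]
After op 2 [order #2] market_sell(qty=5): fills=#1x#2:3@103; bids=[-] asks=[-]
After op 3 [order #3] limit_buy(price=98, qty=8): fills=none; bids=[#3:8@98] asks=[-]
After op 4 [order #4] limit_buy(price=101, qty=7): fills=none; bids=[#4:7@101 #3:8@98] asks=[-]
After op 5 [order #5] limit_buy(price=97, qty=9): fills=none; bids=[#4:7@101 #3:8@98 #5:9@97] asks=[-]
After op 6 [order #6] limit_sell(price=98, qty=8): fills=#4x#6:7@101 #3x#6:1@98; bids=[#3:7@98 #5:9@97] asks=[-]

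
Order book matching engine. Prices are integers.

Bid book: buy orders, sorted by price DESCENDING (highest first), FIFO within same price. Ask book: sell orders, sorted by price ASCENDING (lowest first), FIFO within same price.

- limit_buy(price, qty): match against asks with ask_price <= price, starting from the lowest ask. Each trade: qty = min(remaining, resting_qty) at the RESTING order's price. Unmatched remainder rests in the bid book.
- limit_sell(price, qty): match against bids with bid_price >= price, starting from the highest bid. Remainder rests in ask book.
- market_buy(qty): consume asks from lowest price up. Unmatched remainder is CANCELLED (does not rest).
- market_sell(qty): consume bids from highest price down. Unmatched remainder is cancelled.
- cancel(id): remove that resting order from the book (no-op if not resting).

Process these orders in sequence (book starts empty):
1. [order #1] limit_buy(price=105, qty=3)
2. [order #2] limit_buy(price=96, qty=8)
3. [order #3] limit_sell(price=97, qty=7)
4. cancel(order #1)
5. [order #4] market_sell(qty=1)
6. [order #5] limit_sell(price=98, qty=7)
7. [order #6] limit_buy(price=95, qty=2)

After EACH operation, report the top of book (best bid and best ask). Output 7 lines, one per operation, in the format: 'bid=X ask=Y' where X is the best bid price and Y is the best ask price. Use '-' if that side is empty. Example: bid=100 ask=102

Answer: bid=105 ask=-
bid=105 ask=-
bid=96 ask=97
bid=96 ask=97
bid=96 ask=97
bid=96 ask=97
bid=96 ask=97

Derivation:
After op 1 [order #1] limit_buy(price=105, qty=3): fills=none; bids=[#1:3@105] asks=[-]
After op 2 [order #2] limit_buy(price=96, qty=8): fills=none; bids=[#1:3@105 #2:8@96] asks=[-]
After op 3 [order #3] limit_sell(price=97, qty=7): fills=#1x#3:3@105; bids=[#2:8@96] asks=[#3:4@97]
After op 4 cancel(order #1): fills=none; bids=[#2:8@96] asks=[#3:4@97]
After op 5 [order #4] market_sell(qty=1): fills=#2x#4:1@96; bids=[#2:7@96] asks=[#3:4@97]
After op 6 [order #5] limit_sell(price=98, qty=7): fills=none; bids=[#2:7@96] asks=[#3:4@97 #5:7@98]
After op 7 [order #6] limit_buy(price=95, qty=2): fills=none; bids=[#2:7@96 #6:2@95] asks=[#3:4@97 #5:7@98]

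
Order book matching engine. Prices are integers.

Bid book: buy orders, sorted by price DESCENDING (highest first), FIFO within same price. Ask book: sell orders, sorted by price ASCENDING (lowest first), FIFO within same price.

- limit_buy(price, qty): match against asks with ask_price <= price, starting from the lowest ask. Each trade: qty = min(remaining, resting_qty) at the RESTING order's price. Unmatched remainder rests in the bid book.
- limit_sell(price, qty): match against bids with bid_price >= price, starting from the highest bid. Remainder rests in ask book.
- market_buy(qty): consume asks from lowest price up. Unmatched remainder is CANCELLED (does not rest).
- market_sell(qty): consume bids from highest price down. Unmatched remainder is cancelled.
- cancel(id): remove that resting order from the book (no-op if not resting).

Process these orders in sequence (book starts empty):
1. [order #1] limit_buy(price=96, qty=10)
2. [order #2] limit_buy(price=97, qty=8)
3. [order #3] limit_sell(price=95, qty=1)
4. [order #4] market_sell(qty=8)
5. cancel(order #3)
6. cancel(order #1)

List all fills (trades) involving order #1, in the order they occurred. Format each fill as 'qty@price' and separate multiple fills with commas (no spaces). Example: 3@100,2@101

Answer: 1@96

Derivation:
After op 1 [order #1] limit_buy(price=96, qty=10): fills=none; bids=[#1:10@96] asks=[-]
After op 2 [order #2] limit_buy(price=97, qty=8): fills=none; bids=[#2:8@97 #1:10@96] asks=[-]
After op 3 [order #3] limit_sell(price=95, qty=1): fills=#2x#3:1@97; bids=[#2:7@97 #1:10@96] asks=[-]
After op 4 [order #4] market_sell(qty=8): fills=#2x#4:7@97 #1x#4:1@96; bids=[#1:9@96] asks=[-]
After op 5 cancel(order #3): fills=none; bids=[#1:9@96] asks=[-]
After op 6 cancel(order #1): fills=none; bids=[-] asks=[-]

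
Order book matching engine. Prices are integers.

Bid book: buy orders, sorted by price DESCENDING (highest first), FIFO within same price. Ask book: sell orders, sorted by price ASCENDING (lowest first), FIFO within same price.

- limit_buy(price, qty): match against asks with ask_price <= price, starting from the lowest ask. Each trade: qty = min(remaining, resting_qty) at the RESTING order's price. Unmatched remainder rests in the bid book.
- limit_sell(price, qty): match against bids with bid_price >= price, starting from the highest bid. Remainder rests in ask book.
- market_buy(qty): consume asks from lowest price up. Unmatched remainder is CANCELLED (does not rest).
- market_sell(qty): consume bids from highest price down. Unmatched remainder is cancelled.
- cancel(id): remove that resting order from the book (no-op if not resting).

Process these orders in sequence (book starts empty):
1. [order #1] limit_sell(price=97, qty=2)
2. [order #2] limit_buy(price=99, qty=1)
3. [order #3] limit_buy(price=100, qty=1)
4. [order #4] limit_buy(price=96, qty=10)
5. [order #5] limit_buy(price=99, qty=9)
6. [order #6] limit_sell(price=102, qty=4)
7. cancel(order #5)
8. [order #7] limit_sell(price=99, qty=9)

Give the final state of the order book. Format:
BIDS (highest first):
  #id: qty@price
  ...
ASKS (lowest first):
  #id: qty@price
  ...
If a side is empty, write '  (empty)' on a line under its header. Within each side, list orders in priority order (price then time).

Answer: BIDS (highest first):
  #4: 10@96
ASKS (lowest first):
  #7: 9@99
  #6: 4@102

Derivation:
After op 1 [order #1] limit_sell(price=97, qty=2): fills=none; bids=[-] asks=[#1:2@97]
After op 2 [order #2] limit_buy(price=99, qty=1): fills=#2x#1:1@97; bids=[-] asks=[#1:1@97]
After op 3 [order #3] limit_buy(price=100, qty=1): fills=#3x#1:1@97; bids=[-] asks=[-]
After op 4 [order #4] limit_buy(price=96, qty=10): fills=none; bids=[#4:10@96] asks=[-]
After op 5 [order #5] limit_buy(price=99, qty=9): fills=none; bids=[#5:9@99 #4:10@96] asks=[-]
After op 6 [order #6] limit_sell(price=102, qty=4): fills=none; bids=[#5:9@99 #4:10@96] asks=[#6:4@102]
After op 7 cancel(order #5): fills=none; bids=[#4:10@96] asks=[#6:4@102]
After op 8 [order #7] limit_sell(price=99, qty=9): fills=none; bids=[#4:10@96] asks=[#7:9@99 #6:4@102]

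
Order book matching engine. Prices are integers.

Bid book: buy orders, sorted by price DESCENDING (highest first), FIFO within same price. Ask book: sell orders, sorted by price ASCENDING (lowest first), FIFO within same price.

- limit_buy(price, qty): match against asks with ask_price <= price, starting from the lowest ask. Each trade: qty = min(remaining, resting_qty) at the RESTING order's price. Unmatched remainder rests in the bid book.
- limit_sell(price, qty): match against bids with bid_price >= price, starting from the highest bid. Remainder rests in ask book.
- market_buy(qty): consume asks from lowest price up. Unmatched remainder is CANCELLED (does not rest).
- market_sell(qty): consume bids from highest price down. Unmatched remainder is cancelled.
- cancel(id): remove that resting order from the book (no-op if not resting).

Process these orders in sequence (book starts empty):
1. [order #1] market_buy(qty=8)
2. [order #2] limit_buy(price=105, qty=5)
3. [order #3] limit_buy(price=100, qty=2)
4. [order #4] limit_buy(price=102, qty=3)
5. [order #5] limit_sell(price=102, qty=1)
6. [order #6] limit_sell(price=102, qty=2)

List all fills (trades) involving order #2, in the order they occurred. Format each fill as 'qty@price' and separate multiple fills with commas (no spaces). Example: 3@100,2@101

After op 1 [order #1] market_buy(qty=8): fills=none; bids=[-] asks=[-]
After op 2 [order #2] limit_buy(price=105, qty=5): fills=none; bids=[#2:5@105] asks=[-]
After op 3 [order #3] limit_buy(price=100, qty=2): fills=none; bids=[#2:5@105 #3:2@100] asks=[-]
After op 4 [order #4] limit_buy(price=102, qty=3): fills=none; bids=[#2:5@105 #4:3@102 #3:2@100] asks=[-]
After op 5 [order #5] limit_sell(price=102, qty=1): fills=#2x#5:1@105; bids=[#2:4@105 #4:3@102 #3:2@100] asks=[-]
After op 6 [order #6] limit_sell(price=102, qty=2): fills=#2x#6:2@105; bids=[#2:2@105 #4:3@102 #3:2@100] asks=[-]

Answer: 1@105,2@105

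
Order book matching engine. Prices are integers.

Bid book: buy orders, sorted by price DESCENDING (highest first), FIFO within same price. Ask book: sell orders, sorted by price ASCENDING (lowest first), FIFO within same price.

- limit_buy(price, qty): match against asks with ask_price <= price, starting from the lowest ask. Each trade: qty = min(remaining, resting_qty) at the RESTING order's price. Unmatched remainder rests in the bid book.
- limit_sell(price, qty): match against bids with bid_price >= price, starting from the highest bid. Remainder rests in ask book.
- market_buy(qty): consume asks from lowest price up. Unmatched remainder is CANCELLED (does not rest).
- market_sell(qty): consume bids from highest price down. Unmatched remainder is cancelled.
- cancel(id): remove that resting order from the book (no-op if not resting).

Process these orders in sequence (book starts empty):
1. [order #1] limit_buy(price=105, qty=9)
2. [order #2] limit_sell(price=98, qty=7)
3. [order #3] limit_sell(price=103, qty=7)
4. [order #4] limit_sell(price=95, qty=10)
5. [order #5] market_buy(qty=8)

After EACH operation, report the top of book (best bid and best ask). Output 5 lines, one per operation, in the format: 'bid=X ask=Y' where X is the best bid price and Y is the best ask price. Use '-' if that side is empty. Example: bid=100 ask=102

After op 1 [order #1] limit_buy(price=105, qty=9): fills=none; bids=[#1:9@105] asks=[-]
After op 2 [order #2] limit_sell(price=98, qty=7): fills=#1x#2:7@105; bids=[#1:2@105] asks=[-]
After op 3 [order #3] limit_sell(price=103, qty=7): fills=#1x#3:2@105; bids=[-] asks=[#3:5@103]
After op 4 [order #4] limit_sell(price=95, qty=10): fills=none; bids=[-] asks=[#4:10@95 #3:5@103]
After op 5 [order #5] market_buy(qty=8): fills=#5x#4:8@95; bids=[-] asks=[#4:2@95 #3:5@103]

Answer: bid=105 ask=-
bid=105 ask=-
bid=- ask=103
bid=- ask=95
bid=- ask=95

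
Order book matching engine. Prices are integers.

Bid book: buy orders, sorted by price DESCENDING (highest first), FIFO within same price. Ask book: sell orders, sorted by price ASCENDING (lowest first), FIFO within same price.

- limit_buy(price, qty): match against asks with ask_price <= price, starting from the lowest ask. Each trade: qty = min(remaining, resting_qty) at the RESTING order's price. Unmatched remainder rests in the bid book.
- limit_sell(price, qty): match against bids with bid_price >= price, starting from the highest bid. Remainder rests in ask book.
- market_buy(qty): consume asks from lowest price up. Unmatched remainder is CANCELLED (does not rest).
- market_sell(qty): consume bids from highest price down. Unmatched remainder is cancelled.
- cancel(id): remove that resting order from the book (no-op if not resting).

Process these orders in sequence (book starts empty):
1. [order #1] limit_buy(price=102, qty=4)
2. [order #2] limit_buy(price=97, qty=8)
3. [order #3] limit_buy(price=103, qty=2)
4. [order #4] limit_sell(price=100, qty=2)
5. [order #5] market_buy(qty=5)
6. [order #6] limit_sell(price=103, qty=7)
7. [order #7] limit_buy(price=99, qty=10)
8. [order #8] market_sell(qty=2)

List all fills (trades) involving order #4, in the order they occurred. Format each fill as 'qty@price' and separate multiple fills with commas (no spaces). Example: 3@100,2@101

After op 1 [order #1] limit_buy(price=102, qty=4): fills=none; bids=[#1:4@102] asks=[-]
After op 2 [order #2] limit_buy(price=97, qty=8): fills=none; bids=[#1:4@102 #2:8@97] asks=[-]
After op 3 [order #3] limit_buy(price=103, qty=2): fills=none; bids=[#3:2@103 #1:4@102 #2:8@97] asks=[-]
After op 4 [order #4] limit_sell(price=100, qty=2): fills=#3x#4:2@103; bids=[#1:4@102 #2:8@97] asks=[-]
After op 5 [order #5] market_buy(qty=5): fills=none; bids=[#1:4@102 #2:8@97] asks=[-]
After op 6 [order #6] limit_sell(price=103, qty=7): fills=none; bids=[#1:4@102 #2:8@97] asks=[#6:7@103]
After op 7 [order #7] limit_buy(price=99, qty=10): fills=none; bids=[#1:4@102 #7:10@99 #2:8@97] asks=[#6:7@103]
After op 8 [order #8] market_sell(qty=2): fills=#1x#8:2@102; bids=[#1:2@102 #7:10@99 #2:8@97] asks=[#6:7@103]

Answer: 2@103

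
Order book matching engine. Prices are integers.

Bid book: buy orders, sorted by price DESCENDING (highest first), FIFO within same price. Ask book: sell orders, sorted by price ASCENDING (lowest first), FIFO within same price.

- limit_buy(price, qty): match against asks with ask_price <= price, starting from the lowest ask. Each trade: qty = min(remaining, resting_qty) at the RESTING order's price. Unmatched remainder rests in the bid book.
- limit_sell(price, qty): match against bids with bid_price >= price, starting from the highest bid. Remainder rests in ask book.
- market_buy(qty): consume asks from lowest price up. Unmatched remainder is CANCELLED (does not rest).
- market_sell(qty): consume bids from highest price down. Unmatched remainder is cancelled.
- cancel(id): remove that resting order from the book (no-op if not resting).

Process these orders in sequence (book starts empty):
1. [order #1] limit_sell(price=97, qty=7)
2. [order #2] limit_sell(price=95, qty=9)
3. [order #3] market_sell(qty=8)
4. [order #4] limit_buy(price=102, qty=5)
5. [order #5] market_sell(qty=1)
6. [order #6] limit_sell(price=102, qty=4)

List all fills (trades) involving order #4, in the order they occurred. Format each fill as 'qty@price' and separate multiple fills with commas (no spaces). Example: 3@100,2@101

After op 1 [order #1] limit_sell(price=97, qty=7): fills=none; bids=[-] asks=[#1:7@97]
After op 2 [order #2] limit_sell(price=95, qty=9): fills=none; bids=[-] asks=[#2:9@95 #1:7@97]
After op 3 [order #3] market_sell(qty=8): fills=none; bids=[-] asks=[#2:9@95 #1:7@97]
After op 4 [order #4] limit_buy(price=102, qty=5): fills=#4x#2:5@95; bids=[-] asks=[#2:4@95 #1:7@97]
After op 5 [order #5] market_sell(qty=1): fills=none; bids=[-] asks=[#2:4@95 #1:7@97]
After op 6 [order #6] limit_sell(price=102, qty=4): fills=none; bids=[-] asks=[#2:4@95 #1:7@97 #6:4@102]

Answer: 5@95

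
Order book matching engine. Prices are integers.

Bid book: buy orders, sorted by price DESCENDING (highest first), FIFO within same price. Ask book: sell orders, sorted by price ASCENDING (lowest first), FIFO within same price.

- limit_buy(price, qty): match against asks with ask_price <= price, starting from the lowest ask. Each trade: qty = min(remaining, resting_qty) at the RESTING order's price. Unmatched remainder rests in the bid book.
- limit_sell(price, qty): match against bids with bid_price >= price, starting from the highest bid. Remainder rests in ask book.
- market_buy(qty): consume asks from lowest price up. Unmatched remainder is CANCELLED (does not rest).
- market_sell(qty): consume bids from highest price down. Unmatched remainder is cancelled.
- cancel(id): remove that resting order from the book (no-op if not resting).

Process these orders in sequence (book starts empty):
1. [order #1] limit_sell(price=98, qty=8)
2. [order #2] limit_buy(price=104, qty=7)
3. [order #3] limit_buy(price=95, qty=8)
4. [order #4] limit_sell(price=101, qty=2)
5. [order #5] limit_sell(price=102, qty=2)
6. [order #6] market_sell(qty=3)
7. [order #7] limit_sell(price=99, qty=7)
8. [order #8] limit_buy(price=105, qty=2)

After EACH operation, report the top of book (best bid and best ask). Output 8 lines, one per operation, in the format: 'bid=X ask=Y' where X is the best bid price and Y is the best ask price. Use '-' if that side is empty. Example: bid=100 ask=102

Answer: bid=- ask=98
bid=- ask=98
bid=95 ask=98
bid=95 ask=98
bid=95 ask=98
bid=95 ask=98
bid=95 ask=98
bid=95 ask=99

Derivation:
After op 1 [order #1] limit_sell(price=98, qty=8): fills=none; bids=[-] asks=[#1:8@98]
After op 2 [order #2] limit_buy(price=104, qty=7): fills=#2x#1:7@98; bids=[-] asks=[#1:1@98]
After op 3 [order #3] limit_buy(price=95, qty=8): fills=none; bids=[#3:8@95] asks=[#1:1@98]
After op 4 [order #4] limit_sell(price=101, qty=2): fills=none; bids=[#3:8@95] asks=[#1:1@98 #4:2@101]
After op 5 [order #5] limit_sell(price=102, qty=2): fills=none; bids=[#3:8@95] asks=[#1:1@98 #4:2@101 #5:2@102]
After op 6 [order #6] market_sell(qty=3): fills=#3x#6:3@95; bids=[#3:5@95] asks=[#1:1@98 #4:2@101 #5:2@102]
After op 7 [order #7] limit_sell(price=99, qty=7): fills=none; bids=[#3:5@95] asks=[#1:1@98 #7:7@99 #4:2@101 #5:2@102]
After op 8 [order #8] limit_buy(price=105, qty=2): fills=#8x#1:1@98 #8x#7:1@99; bids=[#3:5@95] asks=[#7:6@99 #4:2@101 #5:2@102]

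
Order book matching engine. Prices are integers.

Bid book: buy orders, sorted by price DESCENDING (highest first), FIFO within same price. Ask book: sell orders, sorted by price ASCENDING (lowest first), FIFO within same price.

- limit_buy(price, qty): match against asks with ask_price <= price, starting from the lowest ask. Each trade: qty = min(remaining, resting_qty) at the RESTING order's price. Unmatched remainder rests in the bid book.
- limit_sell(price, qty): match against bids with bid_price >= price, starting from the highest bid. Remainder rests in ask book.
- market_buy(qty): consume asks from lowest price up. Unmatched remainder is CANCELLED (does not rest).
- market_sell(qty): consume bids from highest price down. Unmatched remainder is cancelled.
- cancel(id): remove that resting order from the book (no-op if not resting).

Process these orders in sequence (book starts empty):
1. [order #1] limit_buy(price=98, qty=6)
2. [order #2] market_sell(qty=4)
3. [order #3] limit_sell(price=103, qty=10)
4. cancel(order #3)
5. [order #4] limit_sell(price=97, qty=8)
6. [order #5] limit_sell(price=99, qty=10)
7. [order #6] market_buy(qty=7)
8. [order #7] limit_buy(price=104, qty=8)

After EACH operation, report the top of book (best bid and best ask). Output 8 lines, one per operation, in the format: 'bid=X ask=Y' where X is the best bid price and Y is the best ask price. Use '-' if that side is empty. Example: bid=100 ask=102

Answer: bid=98 ask=-
bid=98 ask=-
bid=98 ask=103
bid=98 ask=-
bid=- ask=97
bid=- ask=97
bid=- ask=99
bid=- ask=99

Derivation:
After op 1 [order #1] limit_buy(price=98, qty=6): fills=none; bids=[#1:6@98] asks=[-]
After op 2 [order #2] market_sell(qty=4): fills=#1x#2:4@98; bids=[#1:2@98] asks=[-]
After op 3 [order #3] limit_sell(price=103, qty=10): fills=none; bids=[#1:2@98] asks=[#3:10@103]
After op 4 cancel(order #3): fills=none; bids=[#1:2@98] asks=[-]
After op 5 [order #4] limit_sell(price=97, qty=8): fills=#1x#4:2@98; bids=[-] asks=[#4:6@97]
After op 6 [order #5] limit_sell(price=99, qty=10): fills=none; bids=[-] asks=[#4:6@97 #5:10@99]
After op 7 [order #6] market_buy(qty=7): fills=#6x#4:6@97 #6x#5:1@99; bids=[-] asks=[#5:9@99]
After op 8 [order #7] limit_buy(price=104, qty=8): fills=#7x#5:8@99; bids=[-] asks=[#5:1@99]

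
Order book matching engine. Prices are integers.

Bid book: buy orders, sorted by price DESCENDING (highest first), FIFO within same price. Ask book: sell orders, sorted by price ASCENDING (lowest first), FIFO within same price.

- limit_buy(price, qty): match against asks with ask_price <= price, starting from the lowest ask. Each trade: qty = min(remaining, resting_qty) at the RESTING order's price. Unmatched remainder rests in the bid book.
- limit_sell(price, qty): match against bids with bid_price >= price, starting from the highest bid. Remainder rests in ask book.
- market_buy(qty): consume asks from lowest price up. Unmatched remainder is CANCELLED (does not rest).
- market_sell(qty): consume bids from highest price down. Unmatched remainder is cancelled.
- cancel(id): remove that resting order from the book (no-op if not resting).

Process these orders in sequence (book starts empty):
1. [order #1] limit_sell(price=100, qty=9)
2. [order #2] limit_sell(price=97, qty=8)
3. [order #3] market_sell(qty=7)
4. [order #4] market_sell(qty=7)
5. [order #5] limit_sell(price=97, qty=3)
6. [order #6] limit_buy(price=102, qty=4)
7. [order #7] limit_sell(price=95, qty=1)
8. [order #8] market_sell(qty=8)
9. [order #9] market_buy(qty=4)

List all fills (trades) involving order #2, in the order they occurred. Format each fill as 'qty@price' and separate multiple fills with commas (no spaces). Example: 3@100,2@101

Answer: 4@97,3@97

Derivation:
After op 1 [order #1] limit_sell(price=100, qty=9): fills=none; bids=[-] asks=[#1:9@100]
After op 2 [order #2] limit_sell(price=97, qty=8): fills=none; bids=[-] asks=[#2:8@97 #1:9@100]
After op 3 [order #3] market_sell(qty=7): fills=none; bids=[-] asks=[#2:8@97 #1:9@100]
After op 4 [order #4] market_sell(qty=7): fills=none; bids=[-] asks=[#2:8@97 #1:9@100]
After op 5 [order #5] limit_sell(price=97, qty=3): fills=none; bids=[-] asks=[#2:8@97 #5:3@97 #1:9@100]
After op 6 [order #6] limit_buy(price=102, qty=4): fills=#6x#2:4@97; bids=[-] asks=[#2:4@97 #5:3@97 #1:9@100]
After op 7 [order #7] limit_sell(price=95, qty=1): fills=none; bids=[-] asks=[#7:1@95 #2:4@97 #5:3@97 #1:9@100]
After op 8 [order #8] market_sell(qty=8): fills=none; bids=[-] asks=[#7:1@95 #2:4@97 #5:3@97 #1:9@100]
After op 9 [order #9] market_buy(qty=4): fills=#9x#7:1@95 #9x#2:3@97; bids=[-] asks=[#2:1@97 #5:3@97 #1:9@100]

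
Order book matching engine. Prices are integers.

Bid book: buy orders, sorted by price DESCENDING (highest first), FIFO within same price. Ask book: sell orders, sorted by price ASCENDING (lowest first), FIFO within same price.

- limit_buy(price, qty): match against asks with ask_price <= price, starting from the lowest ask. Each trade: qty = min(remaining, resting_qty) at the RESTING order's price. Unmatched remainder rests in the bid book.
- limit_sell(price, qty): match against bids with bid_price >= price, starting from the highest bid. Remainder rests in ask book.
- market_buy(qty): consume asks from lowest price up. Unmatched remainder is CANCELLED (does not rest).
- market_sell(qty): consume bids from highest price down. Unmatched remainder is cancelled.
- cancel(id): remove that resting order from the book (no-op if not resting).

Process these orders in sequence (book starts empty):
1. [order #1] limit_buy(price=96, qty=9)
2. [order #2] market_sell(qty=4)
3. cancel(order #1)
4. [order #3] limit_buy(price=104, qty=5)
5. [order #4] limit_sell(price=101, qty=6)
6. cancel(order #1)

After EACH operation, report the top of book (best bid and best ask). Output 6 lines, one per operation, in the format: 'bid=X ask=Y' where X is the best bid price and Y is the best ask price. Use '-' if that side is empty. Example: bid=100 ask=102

Answer: bid=96 ask=-
bid=96 ask=-
bid=- ask=-
bid=104 ask=-
bid=- ask=101
bid=- ask=101

Derivation:
After op 1 [order #1] limit_buy(price=96, qty=9): fills=none; bids=[#1:9@96] asks=[-]
After op 2 [order #2] market_sell(qty=4): fills=#1x#2:4@96; bids=[#1:5@96] asks=[-]
After op 3 cancel(order #1): fills=none; bids=[-] asks=[-]
After op 4 [order #3] limit_buy(price=104, qty=5): fills=none; bids=[#3:5@104] asks=[-]
After op 5 [order #4] limit_sell(price=101, qty=6): fills=#3x#4:5@104; bids=[-] asks=[#4:1@101]
After op 6 cancel(order #1): fills=none; bids=[-] asks=[#4:1@101]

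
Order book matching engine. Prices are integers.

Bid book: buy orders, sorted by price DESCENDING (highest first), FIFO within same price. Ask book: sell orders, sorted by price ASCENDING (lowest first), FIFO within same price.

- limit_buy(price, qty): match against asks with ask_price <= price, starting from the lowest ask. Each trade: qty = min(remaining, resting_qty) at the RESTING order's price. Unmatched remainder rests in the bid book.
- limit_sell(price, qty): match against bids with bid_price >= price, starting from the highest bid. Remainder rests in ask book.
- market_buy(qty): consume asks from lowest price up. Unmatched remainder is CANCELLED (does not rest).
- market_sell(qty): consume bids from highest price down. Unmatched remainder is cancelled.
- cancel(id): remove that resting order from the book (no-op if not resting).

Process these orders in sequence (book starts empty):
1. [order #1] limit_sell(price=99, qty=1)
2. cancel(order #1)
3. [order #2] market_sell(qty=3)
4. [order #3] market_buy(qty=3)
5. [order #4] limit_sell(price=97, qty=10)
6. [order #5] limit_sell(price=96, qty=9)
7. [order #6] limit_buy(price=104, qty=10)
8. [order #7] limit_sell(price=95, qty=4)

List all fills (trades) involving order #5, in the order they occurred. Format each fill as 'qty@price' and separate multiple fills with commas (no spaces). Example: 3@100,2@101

Answer: 9@96

Derivation:
After op 1 [order #1] limit_sell(price=99, qty=1): fills=none; bids=[-] asks=[#1:1@99]
After op 2 cancel(order #1): fills=none; bids=[-] asks=[-]
After op 3 [order #2] market_sell(qty=3): fills=none; bids=[-] asks=[-]
After op 4 [order #3] market_buy(qty=3): fills=none; bids=[-] asks=[-]
After op 5 [order #4] limit_sell(price=97, qty=10): fills=none; bids=[-] asks=[#4:10@97]
After op 6 [order #5] limit_sell(price=96, qty=9): fills=none; bids=[-] asks=[#5:9@96 #4:10@97]
After op 7 [order #6] limit_buy(price=104, qty=10): fills=#6x#5:9@96 #6x#4:1@97; bids=[-] asks=[#4:9@97]
After op 8 [order #7] limit_sell(price=95, qty=4): fills=none; bids=[-] asks=[#7:4@95 #4:9@97]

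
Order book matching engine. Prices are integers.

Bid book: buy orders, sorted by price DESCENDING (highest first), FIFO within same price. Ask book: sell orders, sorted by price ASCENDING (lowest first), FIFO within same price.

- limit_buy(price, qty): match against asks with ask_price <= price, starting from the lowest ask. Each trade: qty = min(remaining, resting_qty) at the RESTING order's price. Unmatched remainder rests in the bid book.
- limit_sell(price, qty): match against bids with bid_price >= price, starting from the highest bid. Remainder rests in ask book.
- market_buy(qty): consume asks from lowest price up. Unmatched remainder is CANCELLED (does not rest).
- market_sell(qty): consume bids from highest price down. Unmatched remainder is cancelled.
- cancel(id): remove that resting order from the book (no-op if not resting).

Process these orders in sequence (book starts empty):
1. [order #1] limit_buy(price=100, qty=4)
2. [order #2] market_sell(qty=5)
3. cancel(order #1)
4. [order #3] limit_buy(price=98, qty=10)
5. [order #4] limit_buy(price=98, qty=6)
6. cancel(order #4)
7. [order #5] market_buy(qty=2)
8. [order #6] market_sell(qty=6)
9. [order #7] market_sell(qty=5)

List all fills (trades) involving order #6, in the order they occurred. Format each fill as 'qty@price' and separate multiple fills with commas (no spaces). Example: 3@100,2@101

After op 1 [order #1] limit_buy(price=100, qty=4): fills=none; bids=[#1:4@100] asks=[-]
After op 2 [order #2] market_sell(qty=5): fills=#1x#2:4@100; bids=[-] asks=[-]
After op 3 cancel(order #1): fills=none; bids=[-] asks=[-]
After op 4 [order #3] limit_buy(price=98, qty=10): fills=none; bids=[#3:10@98] asks=[-]
After op 5 [order #4] limit_buy(price=98, qty=6): fills=none; bids=[#3:10@98 #4:6@98] asks=[-]
After op 6 cancel(order #4): fills=none; bids=[#3:10@98] asks=[-]
After op 7 [order #5] market_buy(qty=2): fills=none; bids=[#3:10@98] asks=[-]
After op 8 [order #6] market_sell(qty=6): fills=#3x#6:6@98; bids=[#3:4@98] asks=[-]
After op 9 [order #7] market_sell(qty=5): fills=#3x#7:4@98; bids=[-] asks=[-]

Answer: 6@98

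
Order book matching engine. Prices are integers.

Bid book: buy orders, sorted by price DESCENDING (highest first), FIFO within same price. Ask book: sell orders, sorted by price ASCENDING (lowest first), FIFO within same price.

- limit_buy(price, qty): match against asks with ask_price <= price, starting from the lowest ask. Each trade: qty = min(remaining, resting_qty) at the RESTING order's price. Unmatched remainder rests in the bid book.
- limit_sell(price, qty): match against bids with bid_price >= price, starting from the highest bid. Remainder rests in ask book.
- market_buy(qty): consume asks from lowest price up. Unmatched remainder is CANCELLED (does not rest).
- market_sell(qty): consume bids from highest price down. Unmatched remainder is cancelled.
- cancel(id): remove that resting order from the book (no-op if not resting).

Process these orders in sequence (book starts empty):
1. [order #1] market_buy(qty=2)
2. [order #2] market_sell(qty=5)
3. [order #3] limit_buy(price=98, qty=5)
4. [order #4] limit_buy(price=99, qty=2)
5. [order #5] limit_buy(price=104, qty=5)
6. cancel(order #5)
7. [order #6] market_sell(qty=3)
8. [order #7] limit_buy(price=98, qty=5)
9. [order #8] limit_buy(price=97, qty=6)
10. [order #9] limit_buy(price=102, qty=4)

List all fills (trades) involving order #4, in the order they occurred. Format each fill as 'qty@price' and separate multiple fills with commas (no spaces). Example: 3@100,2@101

Answer: 2@99

Derivation:
After op 1 [order #1] market_buy(qty=2): fills=none; bids=[-] asks=[-]
After op 2 [order #2] market_sell(qty=5): fills=none; bids=[-] asks=[-]
After op 3 [order #3] limit_buy(price=98, qty=5): fills=none; bids=[#3:5@98] asks=[-]
After op 4 [order #4] limit_buy(price=99, qty=2): fills=none; bids=[#4:2@99 #3:5@98] asks=[-]
After op 5 [order #5] limit_buy(price=104, qty=5): fills=none; bids=[#5:5@104 #4:2@99 #3:5@98] asks=[-]
After op 6 cancel(order #5): fills=none; bids=[#4:2@99 #3:5@98] asks=[-]
After op 7 [order #6] market_sell(qty=3): fills=#4x#6:2@99 #3x#6:1@98; bids=[#3:4@98] asks=[-]
After op 8 [order #7] limit_buy(price=98, qty=5): fills=none; bids=[#3:4@98 #7:5@98] asks=[-]
After op 9 [order #8] limit_buy(price=97, qty=6): fills=none; bids=[#3:4@98 #7:5@98 #8:6@97] asks=[-]
After op 10 [order #9] limit_buy(price=102, qty=4): fills=none; bids=[#9:4@102 #3:4@98 #7:5@98 #8:6@97] asks=[-]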